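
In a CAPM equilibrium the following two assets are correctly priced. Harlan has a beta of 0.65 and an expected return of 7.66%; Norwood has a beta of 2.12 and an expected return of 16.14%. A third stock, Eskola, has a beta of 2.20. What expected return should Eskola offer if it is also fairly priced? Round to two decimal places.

MRP (SML slope) = (16.14% − 7.66%) / (2.12 − 0.65) = 8.48% / 1.47 = 5.7687%
R_f (intercept) = 7.66% − 0.65 × 5.7687% = 3.9103%
E(R_Eskola) = R_f + β × MRP = 3.9103% + 2.20 × 5.7687% = 16.60%

16.60%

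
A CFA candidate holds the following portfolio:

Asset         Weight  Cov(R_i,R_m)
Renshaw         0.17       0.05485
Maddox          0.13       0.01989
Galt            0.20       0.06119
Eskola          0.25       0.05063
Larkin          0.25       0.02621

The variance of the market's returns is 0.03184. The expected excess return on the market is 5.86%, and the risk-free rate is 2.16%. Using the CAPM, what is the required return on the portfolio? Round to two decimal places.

10.14%

β_Renshaw = 0.05485 / 0.03184 = 1.7227
β_Maddox = 0.01989 / 0.03184 = 0.6247
β_Galt = 0.06119 / 0.03184 = 1.9218
β_Eskola = 0.05063 / 0.03184 = 1.5901
β_Larkin = 0.02621 / 0.03184 = 0.8232
β_P = Σ w_i β_i = 0.17×1.7227 + 0.13×0.6247 + 0.20×1.9218 + 0.25×1.5901 + 0.25×0.8232 = 1.3618
E(R_P) = R_f + β_P × MRP = 2.16% + 1.3618 × 5.86% = 10.14%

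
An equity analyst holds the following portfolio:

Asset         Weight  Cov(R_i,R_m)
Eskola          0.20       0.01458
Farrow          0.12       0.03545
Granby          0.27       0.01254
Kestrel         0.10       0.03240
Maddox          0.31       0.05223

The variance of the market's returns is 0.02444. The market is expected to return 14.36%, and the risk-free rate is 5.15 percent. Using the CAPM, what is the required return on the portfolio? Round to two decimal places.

16.45%

β_Eskola = 0.01458 / 0.02444 = 0.5966
β_Farrow = 0.03545 / 0.02444 = 1.4505
β_Granby = 0.01254 / 0.02444 = 0.5131
β_Kestrel = 0.03240 / 0.02444 = 1.3257
β_Maddox = 0.05223 / 0.02444 = 2.1371
β_P = Σ w_i β_i = 0.20×0.5966 + 0.12×1.4505 + 0.27×0.5131 + 0.10×1.3257 + 0.31×2.1371 = 1.2270
MRP = 14.36% − 5.15% = 9.21%
E(R_P) = R_f + β_P × MRP = 5.15% + 1.2270 × 9.21% = 16.45%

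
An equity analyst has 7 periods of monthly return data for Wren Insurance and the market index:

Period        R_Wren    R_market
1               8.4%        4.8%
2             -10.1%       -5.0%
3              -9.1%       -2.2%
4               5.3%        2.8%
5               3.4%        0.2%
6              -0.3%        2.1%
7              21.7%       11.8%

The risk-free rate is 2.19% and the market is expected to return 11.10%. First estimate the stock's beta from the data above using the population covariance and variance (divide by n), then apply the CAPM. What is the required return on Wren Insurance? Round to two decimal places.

19.66%

Mean R_i = (8.4 − 10.1 − 9.1 + 5.3 + 3.4 − 0.3 + 21.7) / 7 = 2.7571%
Mean R_m = (4.8 − 5.0 − 2.2 + 2.8 + 0.2 + 2.1 + 11.8) / 7 = 2.0714%
Σ(R_i − R̄_i)(R_m − R̄_m) = 341.8114  ⇒  Cov = 341.8114 / 7 = 48.8302
Σ(R_m − R̄_m)² = 174.3743  ⇒  Var(R_m) = 174.3743 / 7 = 24.9106
β = Cov / Var(R_m) = 48.8302 / 24.9106 = 1.9602
MRP = 11.10% − 2.19% = 8.91%
E(R) = R_f + β × MRP = 2.19% + 1.9602 × 8.91% = 19.66%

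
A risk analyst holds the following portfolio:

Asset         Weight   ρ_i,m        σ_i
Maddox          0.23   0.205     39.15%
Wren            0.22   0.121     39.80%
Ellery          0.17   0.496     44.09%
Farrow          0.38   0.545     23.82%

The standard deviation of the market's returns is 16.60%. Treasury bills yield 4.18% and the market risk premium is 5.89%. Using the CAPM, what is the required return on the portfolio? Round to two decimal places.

β_Maddox = 0.205 × 39.15% / 16.60% = 0.4835
β_Wren = 0.121 × 39.80% / 16.60% = 0.2901
β_Ellery = 0.496 × 44.09% / 16.60% = 1.3174
β_Farrow = 0.545 × 23.82% / 16.60% = 0.7820
β_P = Σ w_i β_i = 0.23×0.4835 + 0.22×0.2901 + 0.17×1.3174 + 0.38×0.7820 = 0.6961
E(R_P) = R_f + β_P × MRP = 4.18% + 0.6961 × 5.89% = 8.28%

8.28%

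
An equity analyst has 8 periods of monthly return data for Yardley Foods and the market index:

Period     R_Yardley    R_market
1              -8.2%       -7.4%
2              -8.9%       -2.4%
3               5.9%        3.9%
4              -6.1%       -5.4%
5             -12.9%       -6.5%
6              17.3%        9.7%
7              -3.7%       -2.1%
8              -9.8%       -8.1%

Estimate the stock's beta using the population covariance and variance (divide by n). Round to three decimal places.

Mean R_i = (-8.2 − 8.9 + 5.9 − 6.1 − 12.9 + 17.3 − 3.7 − 9.8) / 8 = -3.3000%
Mean R_m = (-7.4 − 2.4 + 3.9 − 5.4 − 6.5 + 9.7 − 2.1 − 8.1) / 8 = -2.2875%
Σ(R_i − R̄_i)(R_m − R̄_m) = 416.4100  ⇒  Cov = 416.4100 / 8 = 52.0513
Σ(R_m − R̄_m)² = 269.3888  ⇒  Var(R_m) = 269.3888 / 8 = 33.6736
β = Cov / Var(R_m) = 52.0513 / 33.6736 = 1.5458

1.546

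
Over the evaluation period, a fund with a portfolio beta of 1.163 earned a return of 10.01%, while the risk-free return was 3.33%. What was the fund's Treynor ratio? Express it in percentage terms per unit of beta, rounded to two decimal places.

Treynor = (R_P − R_f) / β_P = (10.01% − 3.33%) / 1.1630 = 6.68% / 1.1630 = 5.74%

5.74%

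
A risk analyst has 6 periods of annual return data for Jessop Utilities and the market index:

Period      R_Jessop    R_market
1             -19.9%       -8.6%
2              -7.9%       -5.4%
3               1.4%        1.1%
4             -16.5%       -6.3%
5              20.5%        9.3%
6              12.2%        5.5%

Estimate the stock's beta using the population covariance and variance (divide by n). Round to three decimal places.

2.212

Mean R_i = (-19.9 − 7.9 + 1.4 − 16.5 + 20.5 + 12.2) / 6 = -1.7000%
Mean R_m = (-8.6 − 5.4 + 1.1 − 6.3 + 9.3 + 5.5) / 6 = -0.7333%
Σ(R_i − R̄_i)(R_m − R̄_m) = 569.5600  ⇒  Cov = 569.5600 / 6 = 94.9267
Σ(R_m − R̄_m)² = 257.5333  ⇒  Var(R_m) = 257.5333 / 6 = 42.9222
β = Cov / Var(R_m) = 94.9267 / 42.9222 = 2.2116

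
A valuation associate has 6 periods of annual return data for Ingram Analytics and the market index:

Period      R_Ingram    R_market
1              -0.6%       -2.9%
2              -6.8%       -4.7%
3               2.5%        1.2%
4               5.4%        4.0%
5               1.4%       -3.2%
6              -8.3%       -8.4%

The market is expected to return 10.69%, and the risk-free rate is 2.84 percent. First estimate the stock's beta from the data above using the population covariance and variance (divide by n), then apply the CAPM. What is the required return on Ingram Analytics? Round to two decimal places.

Mean R_i = (-0.6 − 6.8 + 2.5 + 5.4 + 1.4 − 8.3) / 6 = -1.0667%
Mean R_m = (-2.9 − 4.7 + 1.2 + 4.0 − 3.2 − 8.4) / 6 = -2.3333%
Σ(R_i − R̄_i)(R_m − R̄_m) = 108.6067  ⇒  Cov = 108.6067 / 6 = 18.1011
Σ(R_m − R̄_m)² = 96.0733  ⇒  Var(R_m) = 96.0733 / 6 = 16.0122
β = Cov / Var(R_m) = 18.1011 / 16.0122 = 1.1305
MRP = 10.69% − 2.84% = 7.85%
E(R) = R_f + β × MRP = 2.84% + 1.1305 × 7.85% = 11.71%

11.71%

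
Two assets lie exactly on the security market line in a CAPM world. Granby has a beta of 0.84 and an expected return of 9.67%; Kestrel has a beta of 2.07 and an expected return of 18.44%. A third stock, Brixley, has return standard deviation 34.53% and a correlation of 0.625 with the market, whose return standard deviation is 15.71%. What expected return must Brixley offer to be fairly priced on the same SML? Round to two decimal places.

MRP = (18.44% − 9.67%) / (2.07 − 0.84) = 7.1301%
R_f = 9.67% − 0.84 × 7.1301% = 3.6807%
β_Brixley = ρ·σ_i/σ_m = 0.625 × 34.53 / 15.71 = 1.3737
E(R_Brixley) = R_f + β × MRP = 3.6807% + 1.3737 × 7.1301% = 13.48%

13.48%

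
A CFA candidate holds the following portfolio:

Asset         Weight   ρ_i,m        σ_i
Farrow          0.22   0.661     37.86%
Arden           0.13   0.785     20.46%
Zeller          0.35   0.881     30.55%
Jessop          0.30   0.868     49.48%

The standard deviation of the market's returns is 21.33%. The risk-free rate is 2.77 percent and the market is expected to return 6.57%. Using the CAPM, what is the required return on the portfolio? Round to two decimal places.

8.10%

β_Farrow = 0.661 × 37.86% / 21.33% = 1.1733
β_Arden = 0.785 × 20.46% / 21.33% = 0.7530
β_Zeller = 0.881 × 30.55% / 21.33% = 1.2618
β_Jessop = 0.868 × 49.48% / 21.33% = 2.0135
β_P = Σ w_i β_i = 0.22×1.1733 + 0.13×0.7530 + 0.35×1.2618 + 0.30×2.0135 = 1.4017
MRP = 6.57% − 2.77% = 3.80%
E(R_P) = R_f + β_P × MRP = 2.77% + 1.4017 × 3.80% = 8.10%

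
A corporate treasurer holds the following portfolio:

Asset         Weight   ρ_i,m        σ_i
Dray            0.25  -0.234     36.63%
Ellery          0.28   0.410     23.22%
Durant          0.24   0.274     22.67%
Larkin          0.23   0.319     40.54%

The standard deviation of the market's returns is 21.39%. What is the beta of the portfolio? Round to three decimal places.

β_Dray = -0.234 × 36.63% / 21.39% = -0.4007
β_Ellery = 0.410 × 23.22% / 21.39% = 0.4451
β_Durant = 0.274 × 22.67% / 21.39% = 0.2904
β_Larkin = 0.319 × 40.54% / 21.39% = 0.6046
β_P = Σ w_i β_i = 0.25×-0.4007 + 0.28×0.4451 + 0.24×0.2904 + 0.23×0.6046 = 0.2332

0.233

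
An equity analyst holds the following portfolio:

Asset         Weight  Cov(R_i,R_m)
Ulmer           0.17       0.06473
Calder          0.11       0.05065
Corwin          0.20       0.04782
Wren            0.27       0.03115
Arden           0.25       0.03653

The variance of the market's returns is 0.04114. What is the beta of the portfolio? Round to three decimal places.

1.062

β_Ulmer = 0.06473 / 0.04114 = 1.5734
β_Calder = 0.05065 / 0.04114 = 1.2312
β_Corwin = 0.04782 / 0.04114 = 1.1624
β_Wren = 0.03115 / 0.04114 = 0.7572
β_Arden = 0.03653 / 0.04114 = 0.8879
β_P = Σ w_i β_i = 0.17×1.5734 + 0.11×1.2312 + 0.20×1.1624 + 0.27×0.7572 + 0.25×0.8879 = 1.0618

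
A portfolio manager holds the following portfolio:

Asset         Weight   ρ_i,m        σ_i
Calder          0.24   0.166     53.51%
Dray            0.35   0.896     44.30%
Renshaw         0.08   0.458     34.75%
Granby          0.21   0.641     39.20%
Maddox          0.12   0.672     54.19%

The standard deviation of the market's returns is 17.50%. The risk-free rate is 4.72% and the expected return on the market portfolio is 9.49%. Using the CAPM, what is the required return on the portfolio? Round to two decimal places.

12.06%

β_Calder = 0.166 × 53.51% / 17.50% = 0.5076
β_Dray = 0.896 × 44.30% / 17.50% = 2.2682
β_Renshaw = 0.458 × 34.75% / 17.50% = 0.9095
β_Granby = 0.641 × 39.20% / 17.50% = 1.4358
β_Maddox = 0.672 × 54.19% / 17.50% = 2.0809
β_P = Σ w_i β_i = 0.24×0.5076 + 0.35×2.2682 + 0.08×0.9095 + 0.21×1.4358 + 0.12×2.0809 = 1.5397
MRP = 9.49% − 4.72% = 4.77%
E(R_P) = R_f + β_P × MRP = 4.72% + 1.5397 × 4.77% = 12.06%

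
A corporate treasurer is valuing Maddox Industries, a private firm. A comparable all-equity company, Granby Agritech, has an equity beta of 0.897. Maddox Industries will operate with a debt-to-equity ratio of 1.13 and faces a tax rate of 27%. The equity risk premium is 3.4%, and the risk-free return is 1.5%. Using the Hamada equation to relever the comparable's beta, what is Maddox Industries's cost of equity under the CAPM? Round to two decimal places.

7.07%

β_L = β_U × [1 + (1 − t)(D/E)] = 0.897 × [1 + (1 − 0.27) × 1.13]
    = 0.897 × [1 + 0.73 × 1.13] = 0.897 × 1.8249 = 1.6369
E(R) = R_f + β_L × MRP = 1.5% + 1.6369 × 3.4% = 7.07%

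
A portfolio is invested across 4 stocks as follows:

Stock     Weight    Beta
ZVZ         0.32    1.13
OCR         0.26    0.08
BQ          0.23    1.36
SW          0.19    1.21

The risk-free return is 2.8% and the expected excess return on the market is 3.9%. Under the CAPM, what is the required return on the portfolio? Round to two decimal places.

6.41%

β_P = Σ w_i β_i = 0.32×1.13 + 0.26×0.08 + 0.23×1.36 + 0.19×1.21 = 0.9251
E(R_P) = R_f + β_P × MRP = 2.8% + 0.9251 × 3.9% = 6.41%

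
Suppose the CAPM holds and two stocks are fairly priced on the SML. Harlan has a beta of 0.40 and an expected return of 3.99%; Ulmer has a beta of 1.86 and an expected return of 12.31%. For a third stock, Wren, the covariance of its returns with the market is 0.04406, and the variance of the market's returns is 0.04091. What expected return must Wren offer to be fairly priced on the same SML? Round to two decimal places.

7.85%

MRP = (12.31% − 3.99%) / (1.86 − 0.40) = 5.6986%
R_f = 3.99% − 0.40 × 5.6986% = 1.7106%
β_Wren = Cov / Var(R_m) = 0.04406 / 0.04091 = 1.0770
E(R_Wren) = R_f + β × MRP = 1.7106% + 1.0770 × 5.6986% = 7.85%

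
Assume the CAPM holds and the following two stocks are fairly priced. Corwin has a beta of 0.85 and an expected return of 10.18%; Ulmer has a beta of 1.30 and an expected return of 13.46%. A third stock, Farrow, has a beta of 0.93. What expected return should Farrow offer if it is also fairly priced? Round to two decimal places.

MRP (SML slope) = (13.46% − 10.18%) / (1.30 − 0.85) = 3.28% / 0.45 = 7.2889%
R_f (intercept) = 10.18% − 0.85 × 7.2889% = 3.9844%
E(R_Farrow) = R_f + β × MRP = 3.9844% + 0.93 × 7.2889% = 10.76%

10.76%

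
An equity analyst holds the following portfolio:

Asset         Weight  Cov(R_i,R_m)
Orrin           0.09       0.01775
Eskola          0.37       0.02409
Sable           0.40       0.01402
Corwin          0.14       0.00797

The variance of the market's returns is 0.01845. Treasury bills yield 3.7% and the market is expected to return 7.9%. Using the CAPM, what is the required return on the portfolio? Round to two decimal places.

β_Orrin = 0.01775 / 0.01845 = 0.9621
β_Eskola = 0.02409 / 0.01845 = 1.3057
β_Sable = 0.01402 / 0.01845 = 0.7599
β_Corwin = 0.00797 / 0.01845 = 0.4320
β_P = Σ w_i β_i = 0.09×0.9621 + 0.37×1.3057 + 0.40×0.7599 + 0.14×0.4320 = 0.9341
MRP = 7.9% − 3.7% = 4.20%
E(R_P) = R_f + β_P × MRP = 3.7% + 0.9341 × 4.2% = 7.62%

7.62%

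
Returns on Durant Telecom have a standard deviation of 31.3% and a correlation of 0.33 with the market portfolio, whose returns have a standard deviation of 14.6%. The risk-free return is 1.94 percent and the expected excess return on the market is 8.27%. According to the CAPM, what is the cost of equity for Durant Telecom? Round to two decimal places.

β = ρ × σ_i / σ_m = 0.33 × 31.3% / 14.6% = 0.7075
E(R) = 1.94% + 0.7075 × 8.27% = 7.79%

7.79%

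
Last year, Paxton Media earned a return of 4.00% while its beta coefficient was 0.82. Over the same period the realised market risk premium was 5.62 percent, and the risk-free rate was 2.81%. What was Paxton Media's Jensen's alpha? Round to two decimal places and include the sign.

CAPM benchmark = R_f + β(R_m − R_f) = 2.81% + 0.82 × 5.62% = 7.4184%
α = actual − benchmark = 4.00% − 7.4184% = -3.42%

-3.42%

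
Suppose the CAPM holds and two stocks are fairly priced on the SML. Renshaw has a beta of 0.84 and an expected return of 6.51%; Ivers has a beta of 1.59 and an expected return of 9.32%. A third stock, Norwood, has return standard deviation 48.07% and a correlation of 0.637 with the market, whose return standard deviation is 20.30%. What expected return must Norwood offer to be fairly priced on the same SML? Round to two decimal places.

9.01%

MRP = (9.32% − 6.51%) / (1.59 − 0.84) = 3.7467%
R_f = 6.51% − 0.84 × 3.7467% = 3.3628%
β_Norwood = ρ·σ_i/σ_m = 0.637 × 48.07 / 20.30 = 1.5084
E(R_Norwood) = R_f + β × MRP = 3.3628% + 1.5084 × 3.7467% = 9.01%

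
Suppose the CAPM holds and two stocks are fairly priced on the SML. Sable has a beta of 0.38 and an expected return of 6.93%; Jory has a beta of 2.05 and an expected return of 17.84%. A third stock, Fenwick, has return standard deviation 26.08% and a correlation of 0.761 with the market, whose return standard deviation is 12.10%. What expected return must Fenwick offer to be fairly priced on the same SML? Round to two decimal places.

15.16%

MRP = (17.84% − 6.93%) / (2.05 − 0.38) = 6.5329%
R_f = 6.93% − 0.38 × 6.5329% = 4.4475%
β_Fenwick = ρ·σ_i/σ_m = 0.761 × 26.08 / 12.10 = 1.6402
E(R_Fenwick) = R_f + β × MRP = 4.4475% + 1.6402 × 6.5329% = 15.16%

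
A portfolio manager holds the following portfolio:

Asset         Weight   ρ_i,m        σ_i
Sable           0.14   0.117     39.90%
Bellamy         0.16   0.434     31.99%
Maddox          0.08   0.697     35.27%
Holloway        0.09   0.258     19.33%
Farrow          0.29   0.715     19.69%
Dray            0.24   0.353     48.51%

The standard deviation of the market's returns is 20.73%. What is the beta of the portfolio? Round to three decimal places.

β_Sable = 0.117 × 39.90% / 20.73% = 0.2252
β_Bellamy = 0.434 × 31.99% / 20.73% = 0.6697
β_Maddox = 0.697 × 35.27% / 20.73% = 1.1859
β_Holloway = 0.258 × 19.33% / 20.73% = 0.2406
β_Farrow = 0.715 × 19.69% / 20.73% = 0.6791
β_Dray = 0.353 × 48.51% / 20.73% = 0.8261
β_P = Σ w_i β_i = 0.14×0.2252 + 0.16×0.6697 + 0.08×1.1859 + 0.09×0.2406 + 0.29×0.6791 + 0.24×0.8261 = 0.6504

0.650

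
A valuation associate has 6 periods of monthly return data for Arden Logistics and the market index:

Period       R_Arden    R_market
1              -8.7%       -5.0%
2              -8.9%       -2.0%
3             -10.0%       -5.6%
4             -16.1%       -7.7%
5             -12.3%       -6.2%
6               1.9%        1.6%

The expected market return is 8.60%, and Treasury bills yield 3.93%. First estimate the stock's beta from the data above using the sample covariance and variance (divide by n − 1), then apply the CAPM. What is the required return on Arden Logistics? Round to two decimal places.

11.76%

Mean R_i = (-8.7 − 8.9 − 10.0 − 16.1 − 12.3 + 1.9) / 6 = -9.0167%
Mean R_m = (-5.0 − 2.0 − 5.6 − 7.7 − 6.2 + 1.6) / 6 = -4.1500%
Σ(R_i − R̄_i)(R_m − R̄_m) = 96.0550  ⇒  Cov = 96.0550 / 5 = 19.2110
Σ(R_m − R̄_m)² = 57.3150  ⇒  Var(R_m) = 57.3150 / 5 = 11.4630
β = Cov / Var(R_m) = 19.2110 / 11.4630 = 1.6759
MRP = 8.60% − 3.93% = 4.67%
E(R) = R_f + β × MRP = 3.93% + 1.6759 × 4.67% = 11.76%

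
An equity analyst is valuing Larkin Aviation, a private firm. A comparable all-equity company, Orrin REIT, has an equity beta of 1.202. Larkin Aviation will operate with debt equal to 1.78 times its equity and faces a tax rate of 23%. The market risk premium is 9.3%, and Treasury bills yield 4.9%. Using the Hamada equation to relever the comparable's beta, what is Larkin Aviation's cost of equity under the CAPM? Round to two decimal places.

31.40%

β_L = β_U × [1 + (1 − t)(D/E)] = 1.202 × [1 + (1 − 0.23) × 1.78]
    = 1.202 × [1 + 0.77 × 1.78] = 1.202 × 2.3706 = 2.8495
E(R) = R_f + β_L × MRP = 4.9% + 2.8495 × 9.3% = 31.40%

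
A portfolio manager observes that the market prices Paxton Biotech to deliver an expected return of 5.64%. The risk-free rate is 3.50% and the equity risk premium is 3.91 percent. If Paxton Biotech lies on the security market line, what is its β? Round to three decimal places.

0.547

β = (E(R) − R_f) / MRP = (5.64% − 3.50%) / 3.91% = 2.14% / 3.91% = 0.547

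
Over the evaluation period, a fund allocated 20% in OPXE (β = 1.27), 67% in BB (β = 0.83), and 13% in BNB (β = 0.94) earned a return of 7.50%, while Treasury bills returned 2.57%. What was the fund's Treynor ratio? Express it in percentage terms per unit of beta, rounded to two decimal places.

β_P = 0.20×1.27 + 0.67×0.83 + 0.13×0.94 = 0.9323
Treynor = (R_P − R_f) / β_P = (7.50% − 2.57%) / 0.9323 = 4.93% / 0.9323 = 5.29%

5.29%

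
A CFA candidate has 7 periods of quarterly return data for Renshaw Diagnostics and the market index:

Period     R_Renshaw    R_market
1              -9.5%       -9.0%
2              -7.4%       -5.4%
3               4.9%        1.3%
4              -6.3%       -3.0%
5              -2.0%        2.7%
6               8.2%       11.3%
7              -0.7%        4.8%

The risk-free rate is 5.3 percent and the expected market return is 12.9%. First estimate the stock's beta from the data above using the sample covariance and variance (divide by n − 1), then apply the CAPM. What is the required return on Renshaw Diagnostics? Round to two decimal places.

11.85%

Mean R_i = (-9.5 − 7.4 + 4.9 − 6.3 − 2.0 + 8.2 − 0.7) / 7 = -1.8286%
Mean R_m = (-9.0 − 5.4 + 1.3 − 3.0 + 2.7 + 11.3 + 4.8) / 7 = 0.3857%
Σ(R_i − R̄_i)(R_m − R̄_m) = 239.5671  ⇒  Cov = 239.5671 / 6 = 39.9279
Σ(R_m − R̄_m)² = 277.8286  ⇒  Var(R_m) = 277.8286 / 6 = 46.3048
β = Cov / Var(R_m) = 39.9279 / 46.3048 = 0.8623
MRP = 12.9% − 5.3% = 7.60%
E(R) = R_f + β × MRP = 5.3% + 0.8623 × 7.6% = 11.85%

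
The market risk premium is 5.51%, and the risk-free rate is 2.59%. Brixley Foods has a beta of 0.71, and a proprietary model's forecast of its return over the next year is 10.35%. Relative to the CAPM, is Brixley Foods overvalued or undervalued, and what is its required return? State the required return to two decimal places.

Required return = R_f + β·MRP = 2.59% + 0.71 × 5.51% = 6.50%
Forecast 10.35% > required 6.50% → the stock plots above the SML → undervalued.

Undervalued; required return 6.50%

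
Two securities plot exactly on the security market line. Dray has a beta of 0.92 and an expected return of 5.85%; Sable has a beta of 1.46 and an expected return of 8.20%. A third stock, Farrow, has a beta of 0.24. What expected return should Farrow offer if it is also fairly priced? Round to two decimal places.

MRP (SML slope) = (8.20% − 5.85%) / (1.46 − 0.92) = 2.35% / 0.54 = 4.3519%
R_f (intercept) = 5.85% − 0.92 × 4.3519% = 1.8463%
E(R_Farrow) = R_f + β × MRP = 1.8463% + 0.24 × 4.3519% = 2.89%

2.89%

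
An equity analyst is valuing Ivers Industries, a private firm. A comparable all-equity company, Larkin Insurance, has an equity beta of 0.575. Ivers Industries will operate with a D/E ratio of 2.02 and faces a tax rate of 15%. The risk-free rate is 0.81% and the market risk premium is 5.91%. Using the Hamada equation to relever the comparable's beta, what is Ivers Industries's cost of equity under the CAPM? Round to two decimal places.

β_L = β_U × [1 + (1 − t)(D/E)] = 0.575 × [1 + (1 − 0.15) × 2.02]
    = 0.575 × [1 + 0.85 × 2.02] = 0.575 × 2.7170 = 1.5623
E(R) = R_f + β_L × MRP = 0.81% + 1.5623 × 5.91% = 10.04%

10.04%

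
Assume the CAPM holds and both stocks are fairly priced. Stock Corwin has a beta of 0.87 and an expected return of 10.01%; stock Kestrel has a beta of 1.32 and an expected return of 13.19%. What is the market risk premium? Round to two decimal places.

Both satisfy E(R) = R_f + β·MRP, so the slope of the SML is
MRP = (13.19% − 10.01%) / (1.32 − 0.87) = 3.18% / 0.45 = 7.0667%

7.07%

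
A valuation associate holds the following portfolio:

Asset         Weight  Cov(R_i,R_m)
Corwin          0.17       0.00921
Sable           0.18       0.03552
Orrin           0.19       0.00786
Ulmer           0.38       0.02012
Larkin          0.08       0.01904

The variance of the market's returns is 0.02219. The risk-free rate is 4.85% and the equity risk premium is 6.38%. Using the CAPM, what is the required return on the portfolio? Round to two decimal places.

β_Corwin = 0.00921 / 0.02219 = 0.4151
β_Sable = 0.03552 / 0.02219 = 1.6007
β_Orrin = 0.00786 / 0.02219 = 0.3542
β_Ulmer = 0.02012 / 0.02219 = 0.9067
β_Larkin = 0.01904 / 0.02219 = 0.8580
β_P = Σ w_i β_i = 0.17×0.4151 + 0.18×1.6007 + 0.19×0.3542 + 0.38×0.9067 + 0.08×0.8580 = 0.8392
E(R_P) = R_f + β_P × MRP = 4.85% + 0.8392 × 6.38% = 10.20%

10.20%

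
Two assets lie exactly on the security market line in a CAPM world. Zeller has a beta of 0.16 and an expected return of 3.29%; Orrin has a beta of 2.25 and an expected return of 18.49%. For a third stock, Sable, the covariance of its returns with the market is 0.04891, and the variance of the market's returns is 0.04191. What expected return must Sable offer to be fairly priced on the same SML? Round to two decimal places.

MRP = (18.49% − 3.29%) / (2.25 − 0.16) = 7.2727%
R_f = 3.29% − 0.16 × 7.2727% = 2.1264%
β_Sable = Cov / Var(R_m) = 0.04891 / 0.04191 = 1.1670
E(R_Sable) = R_f + β × MRP = 2.1264% + 1.1670 × 7.2727% = 10.61%

10.61%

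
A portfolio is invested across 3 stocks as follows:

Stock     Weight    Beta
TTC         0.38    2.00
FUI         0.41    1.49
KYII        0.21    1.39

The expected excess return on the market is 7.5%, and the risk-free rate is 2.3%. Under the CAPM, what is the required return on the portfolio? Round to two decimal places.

14.77%

β_P = Σ w_i β_i = 0.38×2.00 + 0.41×1.49 + 0.21×1.39 = 1.6628
E(R_P) = R_f + β_P × MRP = 2.3% + 1.6628 × 7.5% = 14.77%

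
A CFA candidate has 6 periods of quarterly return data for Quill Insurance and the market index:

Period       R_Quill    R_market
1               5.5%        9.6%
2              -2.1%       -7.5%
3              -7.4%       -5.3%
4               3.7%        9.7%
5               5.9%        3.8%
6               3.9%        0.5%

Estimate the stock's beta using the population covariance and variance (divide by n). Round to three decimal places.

0.568

Mean R_i = (5.5 − 2.1 − 7.4 + 3.7 + 5.9 + 3.9) / 6 = 1.5833%
Mean R_m = (9.6 − 7.5 − 5.3 + 9.7 + 3.8 + 0.5) / 6 = 1.8000%
Σ(R_i − R̄_i)(R_m − R̄_m) = 150.9300  ⇒  Cov = 150.9300 / 6 = 25.1550
Σ(R_m − R̄_m)² = 265.8400  ⇒  Var(R_m) = 265.8400 / 6 = 44.3067
β = Cov / Var(R_m) = 25.1550 / 44.3067 = 0.5677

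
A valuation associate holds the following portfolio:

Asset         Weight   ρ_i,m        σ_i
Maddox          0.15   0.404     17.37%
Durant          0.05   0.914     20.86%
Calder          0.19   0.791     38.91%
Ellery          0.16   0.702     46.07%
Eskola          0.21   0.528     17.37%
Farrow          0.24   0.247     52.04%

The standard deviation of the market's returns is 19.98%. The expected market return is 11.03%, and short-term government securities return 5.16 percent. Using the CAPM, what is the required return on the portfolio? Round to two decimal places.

10.46%

β_Maddox = 0.404 × 17.37% / 19.98% = 0.3512
β_Durant = 0.914 × 20.86% / 19.98% = 0.9543
β_Calder = 0.791 × 38.91% / 19.98% = 1.5404
β_Ellery = 0.702 × 46.07% / 19.98% = 1.6187
β_Eskola = 0.528 × 17.37% / 19.98% = 0.4590
β_Farrow = 0.247 × 52.04% / 19.98% = 0.6433
β_P = Σ w_i β_i = 0.15×0.3512 + 0.05×0.9543 + 0.19×1.5404 + 0.16×1.6187 + 0.21×0.4590 + 0.24×0.6433 = 0.9028
MRP = 11.03% − 5.16% = 5.87%
E(R_P) = R_f + β_P × MRP = 5.16% + 0.9028 × 5.87% = 10.46%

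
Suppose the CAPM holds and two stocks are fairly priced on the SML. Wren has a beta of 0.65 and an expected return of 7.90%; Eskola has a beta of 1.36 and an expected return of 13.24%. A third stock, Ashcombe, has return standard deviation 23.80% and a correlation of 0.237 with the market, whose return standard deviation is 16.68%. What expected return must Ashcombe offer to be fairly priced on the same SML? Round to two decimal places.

MRP = (13.24% − 7.90%) / (1.36 − 0.65) = 7.5211%
R_f = 7.90% − 0.65 × 7.5211% = 3.0113%
β_Ashcombe = ρ·σ_i/σ_m = 0.237 × 23.80 / 16.68 = 0.3382
E(R_Ashcombe) = R_f + β × MRP = 3.0113% + 0.3382 × 7.5211% = 5.55%

5.55%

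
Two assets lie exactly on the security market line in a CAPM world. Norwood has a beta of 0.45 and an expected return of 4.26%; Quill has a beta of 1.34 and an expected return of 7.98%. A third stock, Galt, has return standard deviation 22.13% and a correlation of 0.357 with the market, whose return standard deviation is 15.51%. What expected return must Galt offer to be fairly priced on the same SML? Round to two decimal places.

MRP = (7.98% − 4.26%) / (1.34 − 0.45) = 4.1798%
R_f = 4.26% − 0.45 × 4.1798% = 2.3791%
β_Galt = ρ·σ_i/σ_m = 0.357 × 22.13 / 15.51 = 0.5094
E(R_Galt) = R_f + β × MRP = 2.3791% + 0.5094 × 4.1798% = 4.51%

4.51%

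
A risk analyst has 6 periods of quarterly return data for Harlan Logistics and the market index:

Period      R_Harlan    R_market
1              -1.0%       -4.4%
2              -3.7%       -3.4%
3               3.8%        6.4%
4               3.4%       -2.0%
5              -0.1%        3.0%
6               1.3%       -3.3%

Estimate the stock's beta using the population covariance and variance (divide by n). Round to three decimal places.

Mean R_i = (-1.0 − 3.7 + 3.8 + 3.4 − 0.1 + 1.3) / 6 = 0.6167%
Mean R_m = (-4.4 − 3.4 + 6.4 − 2.0 + 3.0 − 3.3) / 6 = -0.6167%
Σ(R_i − R̄_i)(R_m − R̄_m) = 32.1917  ⇒  Cov = 32.1917 / 6 = 5.3653
Σ(R_m − R̄_m)² = 93.4883  ⇒  Var(R_m) = 93.4883 / 6 = 15.5814
β = Cov / Var(R_m) = 5.3653 / 15.5814 = 0.3443

0.344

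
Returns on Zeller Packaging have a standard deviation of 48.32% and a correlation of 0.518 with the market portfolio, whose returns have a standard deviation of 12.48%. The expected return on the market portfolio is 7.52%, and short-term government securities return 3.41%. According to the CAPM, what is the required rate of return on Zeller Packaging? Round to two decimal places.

11.65%

β = ρ × σ_i / σ_m = 0.518 × 48.32% / 12.48% = 2.0056
MRP = 7.52% − 3.41% = 4.11%
E(R) = 3.41% + 2.0056 × 4.11% = 11.65%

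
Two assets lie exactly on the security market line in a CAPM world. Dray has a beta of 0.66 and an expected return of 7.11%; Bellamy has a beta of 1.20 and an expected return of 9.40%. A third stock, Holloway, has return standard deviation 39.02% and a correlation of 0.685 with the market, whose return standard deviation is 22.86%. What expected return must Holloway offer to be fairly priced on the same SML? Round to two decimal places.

9.27%

MRP = (9.40% − 7.11%) / (1.20 − 0.66) = 4.2407%
R_f = 7.11% − 0.66 × 4.2407% = 4.3111%
β_Holloway = ρ·σ_i/σ_m = 0.685 × 39.02 / 22.86 = 1.1692
E(R_Holloway) = R_f + β × MRP = 4.3111% + 1.1692 × 4.2407% = 9.27%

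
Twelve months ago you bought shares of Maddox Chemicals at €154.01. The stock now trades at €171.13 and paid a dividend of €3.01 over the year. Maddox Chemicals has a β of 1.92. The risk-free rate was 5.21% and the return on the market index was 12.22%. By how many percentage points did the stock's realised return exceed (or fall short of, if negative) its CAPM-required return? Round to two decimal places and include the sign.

Realised HPR = (P1 + D1 − P0) / P0 = (171.13 + 3.01 − 154.01) / 154.01 = 20.13 / 154.01 = 13.0706%
MRP = 12.22% − 5.21% = 7.01%
CAPM required = R_f + β·MRP = 5.21% + 1.92 × 7.01% = 18.6692%
α = realised − required = 13.0706% − 18.6692% = -5.60%

-5.60%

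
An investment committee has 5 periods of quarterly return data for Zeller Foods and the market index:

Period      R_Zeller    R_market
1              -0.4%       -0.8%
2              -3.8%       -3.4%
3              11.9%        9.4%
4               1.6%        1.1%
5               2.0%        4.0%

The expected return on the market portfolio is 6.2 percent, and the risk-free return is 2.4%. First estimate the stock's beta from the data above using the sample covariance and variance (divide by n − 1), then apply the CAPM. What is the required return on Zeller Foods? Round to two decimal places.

6.79%

Mean R_i = (-0.4 − 3.8 + 11.9 + 1.6 + 2.0) / 5 = 2.2600%
Mean R_m = (-0.8 − 3.4 + 9.4 + 1.1 + 4.0) / 5 = 2.0600%
Σ(R_i − R̄_i)(R_m − R̄_m) = 111.5820  ⇒  Cov = 111.5820 / 4 = 27.8955
Σ(R_m − R̄_m)² = 96.5520  ⇒  Var(R_m) = 96.5520 / 4 = 24.1380
β = Cov / Var(R_m) = 27.8955 / 24.1380 = 1.1557
MRP = 6.2% − 2.4% = 3.80%
E(R) = R_f + β × MRP = 2.4% + 1.1557 × 3.8% = 6.79%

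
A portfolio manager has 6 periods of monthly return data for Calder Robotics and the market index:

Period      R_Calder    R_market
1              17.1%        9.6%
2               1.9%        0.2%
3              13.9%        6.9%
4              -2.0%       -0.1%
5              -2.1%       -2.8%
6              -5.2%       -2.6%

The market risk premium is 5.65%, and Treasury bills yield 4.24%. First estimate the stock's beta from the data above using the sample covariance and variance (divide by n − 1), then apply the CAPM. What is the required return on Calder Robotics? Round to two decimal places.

Mean R_i = (17.1 + 1.9 + 13.9 − 2.0 − 2.1 − 5.2) / 6 = 3.9333%
Mean R_m = (9.6 + 0.2 + 6.9 − 0.1 − 2.8 − 2.6) / 6 = 1.8667%
Σ(R_i − R̄_i)(R_m − R̄_m) = 235.9967  ⇒  Cov = 235.9967 / 5 = 47.1993
Σ(R_m − R̄_m)² = 133.5133  ⇒  Var(R_m) = 133.5133 / 5 = 26.7027
β = Cov / Var(R_m) = 47.1993 / 26.7027 = 1.7676
E(R) = R_f + β × MRP = 4.24% + 1.7676 × 5.65% = 14.23%

14.23%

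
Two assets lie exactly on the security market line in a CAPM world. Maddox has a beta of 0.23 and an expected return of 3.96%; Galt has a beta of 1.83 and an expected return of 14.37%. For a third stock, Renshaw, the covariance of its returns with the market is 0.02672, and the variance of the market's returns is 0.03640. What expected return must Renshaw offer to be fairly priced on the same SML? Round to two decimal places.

MRP = (14.37% − 3.96%) / (1.83 − 0.23) = 6.5063%
R_f = 3.96% − 0.23 × 6.5063% = 2.4636%
β_Renshaw = Cov / Var(R_m) = 0.02672 / 0.03640 = 0.7341
E(R_Renshaw) = R_f + β × MRP = 2.4636% + 0.7341 × 6.5063% = 7.24%

7.24%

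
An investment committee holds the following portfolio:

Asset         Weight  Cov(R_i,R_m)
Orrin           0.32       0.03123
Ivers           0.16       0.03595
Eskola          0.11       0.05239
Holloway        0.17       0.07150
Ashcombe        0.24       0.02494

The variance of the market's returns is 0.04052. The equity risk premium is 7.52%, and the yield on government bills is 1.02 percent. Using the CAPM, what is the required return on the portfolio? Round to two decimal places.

β_Orrin = 0.03123 / 0.04052 = 0.7707
β_Ivers = 0.03595 / 0.04052 = 0.8872
β_Eskola = 0.05239 / 0.04052 = 1.2929
β_Holloway = 0.07150 / 0.04052 = 1.7646
β_Ashcombe = 0.02494 / 0.04052 = 0.6155
β_P = Σ w_i β_i = 0.32×0.7707 + 0.16×0.8872 + 0.11×1.2929 + 0.17×1.7646 + 0.24×0.6155 = 0.9785
E(R_P) = R_f + β_P × MRP = 1.02% + 0.9785 × 7.52% = 8.38%

8.38%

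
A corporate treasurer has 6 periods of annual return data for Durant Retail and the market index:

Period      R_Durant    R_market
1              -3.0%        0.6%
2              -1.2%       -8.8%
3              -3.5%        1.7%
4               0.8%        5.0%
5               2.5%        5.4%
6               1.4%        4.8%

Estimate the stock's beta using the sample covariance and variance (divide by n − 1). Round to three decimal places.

0.216

Mean R_i = (-3.0 − 1.2 − 3.5 + 0.8 + 2.5 + 1.4) / 6 = -0.5000%
Mean R_m = (0.6 − 8.8 + 1.7 + 5.0 + 5.4 + 4.8) / 6 = 1.4500%
Σ(R_i − R̄_i)(R_m − R̄_m) = 31.3800  ⇒  Cov = 31.3800 / 5 = 6.2760
Σ(R_m − R̄_m)² = 145.2750  ⇒  Var(R_m) = 145.2750 / 5 = 29.0550
β = Cov / Var(R_m) = 6.2760 / 29.0550 = 0.2160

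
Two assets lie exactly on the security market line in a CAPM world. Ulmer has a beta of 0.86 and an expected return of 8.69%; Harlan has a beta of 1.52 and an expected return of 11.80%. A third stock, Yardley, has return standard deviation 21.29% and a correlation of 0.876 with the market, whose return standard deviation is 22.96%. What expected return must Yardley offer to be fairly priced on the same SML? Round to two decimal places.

MRP = (11.80% − 8.69%) / (1.52 − 0.86) = 4.7121%
R_f = 8.69% − 0.86 × 4.7121% = 4.6376%
β_Yardley = ρ·σ_i/σ_m = 0.876 × 21.29 / 22.96 = 0.8123
E(R_Yardley) = R_f + β × MRP = 4.6376% + 0.8123 × 4.7121% = 8.47%

8.47%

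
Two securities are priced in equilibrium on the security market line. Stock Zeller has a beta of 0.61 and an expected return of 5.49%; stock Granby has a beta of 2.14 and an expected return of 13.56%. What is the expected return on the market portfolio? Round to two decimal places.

7.55%

Both satisfy E(R) = R_f + β·MRP, so the slope of the SML is
MRP = (13.56% − 5.49%) / (2.14 − 0.61) = 8.07% / 1.53 = 5.2745%
R_f = E(R_Zeller) − β_Zeller·MRP = 5.49% − 0.61 × 5.2745% = 2.2726%
E(R_m) = R_f + MRP = 2.2726% + 5.2745% = 7.55%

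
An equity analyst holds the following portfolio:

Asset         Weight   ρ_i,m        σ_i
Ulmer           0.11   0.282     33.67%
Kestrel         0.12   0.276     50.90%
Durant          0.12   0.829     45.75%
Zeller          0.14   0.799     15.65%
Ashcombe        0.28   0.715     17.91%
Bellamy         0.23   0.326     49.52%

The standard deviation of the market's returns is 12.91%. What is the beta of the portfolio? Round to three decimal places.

β_Ulmer = 0.282 × 33.67% / 12.91% = 0.7355
β_Kestrel = 0.276 × 50.90% / 12.91% = 1.0882
β_Durant = 0.829 × 45.75% / 12.91% = 2.9378
β_Zeller = 0.799 × 15.65% / 12.91% = 0.9686
β_Ashcombe = 0.715 × 17.91% / 12.91% = 0.9919
β_Bellamy = 0.326 × 49.52% / 12.91% = 1.2505
β_P = Σ w_i β_i = 0.11×0.7355 + 0.12×1.0882 + 0.12×2.9378 + 0.14×0.9686 + 0.28×0.9919 + 0.23×1.2505 = 1.2650

1.265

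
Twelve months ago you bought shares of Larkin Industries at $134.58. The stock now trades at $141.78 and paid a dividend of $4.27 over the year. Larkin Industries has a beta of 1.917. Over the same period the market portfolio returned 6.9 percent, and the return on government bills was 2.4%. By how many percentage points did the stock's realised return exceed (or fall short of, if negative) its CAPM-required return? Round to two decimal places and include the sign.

-2.50%

Realised HPR = (P1 + D1 − P0) / P0 = (141.78 + 4.27 − 134.58) / 134.58 = 11.47 / 134.58 = 8.5228%
MRP = 6.9% − 2.4% = 4.50%
CAPM required = R_f + β·MRP = 2.4% + 1.917 × 4.5% = 11.0265%
α = realised − required = 8.5228% − 11.0265% = -2.50%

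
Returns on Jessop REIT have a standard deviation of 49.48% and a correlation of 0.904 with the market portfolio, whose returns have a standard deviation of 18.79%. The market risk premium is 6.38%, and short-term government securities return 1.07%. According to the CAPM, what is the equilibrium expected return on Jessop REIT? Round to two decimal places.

16.26%

β = ρ × σ_i / σ_m = 0.904 × 49.48% / 18.79% = 2.3805
E(R) = 1.07% + 2.3805 × 6.38% = 16.26%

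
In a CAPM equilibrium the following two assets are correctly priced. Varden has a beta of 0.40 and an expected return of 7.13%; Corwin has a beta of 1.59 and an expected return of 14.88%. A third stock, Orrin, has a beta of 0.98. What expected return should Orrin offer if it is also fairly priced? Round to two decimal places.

10.91%

MRP (SML slope) = (14.88% − 7.13%) / (1.59 − 0.40) = 7.75% / 1.19 = 6.5126%
R_f (intercept) = 7.13% − 0.40 × 6.5126% = 4.5250%
E(R_Orrin) = R_f + β × MRP = 4.5250% + 0.98 × 6.5126% = 10.91%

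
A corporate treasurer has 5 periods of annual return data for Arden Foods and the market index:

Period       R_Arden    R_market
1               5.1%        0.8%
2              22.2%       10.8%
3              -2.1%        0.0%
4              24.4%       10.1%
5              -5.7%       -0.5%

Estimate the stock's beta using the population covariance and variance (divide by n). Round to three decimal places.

Mean R_i = (5.1 + 22.2 − 2.1 + 24.4 − 5.7) / 5 = 8.7800%
Mean R_m = (0.8 + 10.8 + 0.0 + 10.1 − 0.5) / 5 = 4.2400%
Σ(R_i − R̄_i)(R_m − R̄_m) = 306.9940  ⇒  Cov = 306.9940 / 5 = 61.3988
Σ(R_m − R̄_m)² = 129.6520  ⇒  Var(R_m) = 129.6520 / 5 = 25.9304
β = Cov / Var(R_m) = 61.3988 / 25.9304 = 2.3678

2.368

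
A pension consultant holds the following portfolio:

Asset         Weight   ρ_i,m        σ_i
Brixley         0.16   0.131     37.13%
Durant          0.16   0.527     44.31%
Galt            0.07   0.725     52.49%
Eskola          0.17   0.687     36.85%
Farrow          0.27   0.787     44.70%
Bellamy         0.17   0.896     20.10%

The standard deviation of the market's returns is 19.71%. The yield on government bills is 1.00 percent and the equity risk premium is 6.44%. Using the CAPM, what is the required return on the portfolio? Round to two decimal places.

β_Brixley = 0.131 × 37.13% / 19.71% = 0.2468
β_Durant = 0.527 × 44.31% / 19.71% = 1.1847
β_Galt = 0.725 × 52.49% / 19.71% = 1.9308
β_Eskola = 0.687 × 36.85% / 19.71% = 1.2844
β_Farrow = 0.787 × 44.70% / 19.71% = 1.7848
β_Bellamy = 0.896 × 20.10% / 19.71% = 0.9137
β_P = Σ w_i β_i = 0.16×0.2468 + 0.16×1.1847 + 0.07×1.9308 + 0.17×1.2844 + 0.27×1.7848 + 0.17×0.9137 = 1.2198
E(R_P) = R_f + β_P × MRP = 1.00% + 1.2198 × 6.44% = 8.86%

8.86%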